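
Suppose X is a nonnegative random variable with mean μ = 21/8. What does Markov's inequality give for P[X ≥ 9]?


μ = E[X] = 21/8, a = 9.
Markov: P[X ≥ 9] ≤ μ/a = (21/8)/9 = 7/24.
Numerically: ≈ 0.29167.
(Since a = 9 > μ = 2.62500, the bound 7/24 is < 1 and informative.)

P[X ≥ 9] ≤ 7/24 ≈ 0.29167.


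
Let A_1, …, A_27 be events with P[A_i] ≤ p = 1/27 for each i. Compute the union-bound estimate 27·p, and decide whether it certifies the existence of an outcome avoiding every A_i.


Union bound: P[∪_{i=1}^{27} A_i] ≤ Σ_i P[A_i] ≤ 27·p = 27·(1/27) = 1.
Numerically: 1 ≈ 1.000000.
Is 1 < 1? NO.
Since the bound 1 is ≥ 1, the union bound is uninformative here; it does NOT by itself certify existence.

27·p = 1 ≈ 1.000000; existence NOT certified by the union bound.


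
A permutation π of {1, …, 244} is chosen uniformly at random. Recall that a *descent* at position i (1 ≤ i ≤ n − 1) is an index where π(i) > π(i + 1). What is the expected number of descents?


Write X = Σ X_I over i = 1, …, 243, with X_I the indicator of one descent.
There are 243 indicators.
For each fixed i, the pair (π(i), π(i+1)) is a uniformly random ordered pair of distinct values from {1, …, 244}; by symmetry P[π(i) > π(i+1)] = 1/2.
By linearity: E[X] = 243 · (1/2) = (244 − 1) · (1/2) = 243/2 ≈ 121.5000.

E[X] = 243/2 = 121.5000.


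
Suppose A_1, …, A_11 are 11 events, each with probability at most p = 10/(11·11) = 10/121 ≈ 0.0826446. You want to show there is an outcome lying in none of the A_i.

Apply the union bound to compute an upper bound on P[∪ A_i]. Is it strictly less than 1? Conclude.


Union bound: P[∪_{i=1}^{11} A_i] ≤ Σ_i P[A_i] ≤ 11·p = 11·(10/121) = 10/11.
Numerically: 10/11 ≈ 0.9090909.
Is 10/11 < 1? YES.
Since P[∪ A_i] ≤ 10/11 < 1, the complement has P[∩ A_i^c] ≥ 1 − 10/11 = 1/11 > 0, so some outcome avoids every A_i.

11·p = 10/11 ≈ 0.9090909; existence CERTIFIED by the union bound.


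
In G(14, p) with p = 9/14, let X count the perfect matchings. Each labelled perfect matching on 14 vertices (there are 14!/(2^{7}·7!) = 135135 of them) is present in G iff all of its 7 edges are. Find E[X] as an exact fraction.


K_14 has 14!/(2^{7}·7!) = 135135 labelled perfect matchings.
For each such perfect matching H, let X_H = 1 if all 7 edges of H are present in G. Then P[X_H = 1] = p^{7} = (9/14)^{7} = 4782969/105413504.
By linearity of expectation: E[X] = Σ_H E[X_H] = 135135 · p^{7} = 135135 · 4782969/105413504 = 92335216545/15059072.
Numerically: E[X] ≈ 6131.5.

E[X] = 135135 · (9/14)^{7} = 92335216545/15059072 ≈ 6131.5.


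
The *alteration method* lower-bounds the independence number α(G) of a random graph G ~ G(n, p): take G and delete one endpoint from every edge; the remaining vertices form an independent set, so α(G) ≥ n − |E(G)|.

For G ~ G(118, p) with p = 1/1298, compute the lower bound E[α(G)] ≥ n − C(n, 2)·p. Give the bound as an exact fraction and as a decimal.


E[|E(G)|] = C(118, 2)·p = 6903 · (1/1298) = 117/22.
E[α(G)] ≥ n − E[|E(G)|] = 118 − 117/22 = 2479/22.
Numerically: ≈ 112.6818.
(This is only a lower bound; the true E[α(G)] may be larger.)

E[α(G)] ≥ 2479/22 ≈ 112.6818.


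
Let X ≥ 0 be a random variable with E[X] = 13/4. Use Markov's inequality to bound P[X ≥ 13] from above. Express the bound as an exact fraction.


μ = E[X] = 13/4, a = 13.
Markov: P[X ≥ 13] ≤ μ/a = (13/4)/13 = 1/4.
Numerically: ≈ 0.25000.
(Since a = 13 > μ = 3.25000, the bound 1/4 is < 1 and informative.)

P[X ≥ 13] ≤ 1/4 ≈ 0.25000.


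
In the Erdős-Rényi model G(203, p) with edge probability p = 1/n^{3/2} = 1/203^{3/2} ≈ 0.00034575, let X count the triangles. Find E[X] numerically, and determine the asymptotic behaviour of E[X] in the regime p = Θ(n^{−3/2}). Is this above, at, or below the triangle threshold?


Number of potential triangles: C(203, 3) = 1373701.
Each occurs with probability p³ ≈ (0.00034575)³ ≈ 4.1330231e-11.
By linearity: E[X] = C(203, 3)·p³ ≈ 1373701 · 4.1330231e-11 ≈ 0.00006.
Since α = 3/2 > 1, p = c/n^{3/2} = o(1/n) is below the triangle threshold p ~ 1/n. Asymptotically E[X] ~ (c³/6)·n^{3(1−α)} = (1³/6)·n^{-1.5} → 0, so by Markov's inequality G has no triangles w.h.p.

E[X] ≈ 0.00006; in regime p = Θ(1/n^{3/2}) E[X] tends to 0 (below the triangle threshold p ~ 1/n).


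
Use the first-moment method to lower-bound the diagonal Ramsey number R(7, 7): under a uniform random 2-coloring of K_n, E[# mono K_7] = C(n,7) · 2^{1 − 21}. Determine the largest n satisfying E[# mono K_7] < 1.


We need C(n, 7) · 2^{1 − 21} < 1, i.e. C(n, 7) < 2^{21 − 1} = 1048576.
Check values of n near the boundary:
  n = 26: C(26, 7) = 657800; 657800 < 1048576? YES
  n = 27: C(27, 7) = 888030; 888030 < 1048576? YES
  n = 28: C(28, 7) = 1184040; 1184040 < 1048576? NO
The largest n with C(n, 7) < 1048576 is n = 27 (where E[X] = 444015/524288 ≈ 0.8468914). Hence R(7, 7) > 27, i.e. R(7, 7) ≥ 28.

Largest n = 27; hence R(7, 7) > 27.


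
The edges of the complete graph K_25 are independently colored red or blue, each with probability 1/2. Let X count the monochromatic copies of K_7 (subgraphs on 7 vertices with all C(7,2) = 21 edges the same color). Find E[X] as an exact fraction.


Let X = Σ_S X_S over the C(25, 7) = 480700 subsets S of size 7, where X_S = 1 if the K_7 on S is monochromatic.
For a fixed S, the K_7 on S has C(7, 2) = 21 edges. P[all 21 edges red] = (1/2)^21, and likewise for blue, so P[monochromatic] = 2·(1/2)^21 = 2^{1 − 21} = 1/1048576.
By linearity of expectation: E[X] = C(25, 7) · 2^{1 − 21} = 480700 · 1/1048576 = 120175/262144.
Numerically: E[X] ≈ 0.45843.

E[X] = C(25,7)·2^(1−C(7,2)) = 120175/262144 ≈ 0.45843.


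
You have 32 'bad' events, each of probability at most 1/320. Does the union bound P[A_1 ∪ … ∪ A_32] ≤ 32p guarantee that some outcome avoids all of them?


Union bound: P[∪_{i=1}^{32} A_i] ≤ Σ_i P[A_i] ≤ 32·p = 32·(1/320) = 1/10.
Numerically: 1/10 ≈ 0.1000.
Is 1/10 < 1? YES.
Since P[∪ A_i] ≤ 1/10 < 1, the complement has P[∩ A_i^c] ≥ 1 − 1/10 = 9/10 > 0, so some outcome avoids every A_i.

32·p = 1/10 ≈ 0.1000; existence CERTIFIED by the union bound.


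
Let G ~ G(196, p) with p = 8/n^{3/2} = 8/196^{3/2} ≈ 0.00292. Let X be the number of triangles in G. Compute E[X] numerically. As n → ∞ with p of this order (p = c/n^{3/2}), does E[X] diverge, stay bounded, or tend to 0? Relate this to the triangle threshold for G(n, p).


Number of potential triangles: C(196, 3) = 1235780.
Each occurs with probability p³ ≈ (0.00292)³ ≈ 2.47809e-08.
By linearity: E[X] = C(196, 3)·p³ ≈ 1235780 · 2.47809e-08 ≈ 0.031.
Since α = 3/2 > 1, p = c/n^{3/2} = o(1/n) is below the triangle threshold p ~ 1/n. Asymptotically E[X] ~ (c³/6)·n^{3(1−α)} = (8³/6)·n^{-1.5} → 0, so by Markov's inequality G has no triangles w.h.p.

E[X] ≈ 0.031; in regime p = Θ(1/n^{3/2}) E[X] tends to 0 (below the triangle threshold p ~ 1/n).


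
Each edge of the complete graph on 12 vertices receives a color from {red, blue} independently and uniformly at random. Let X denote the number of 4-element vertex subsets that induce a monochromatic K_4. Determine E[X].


Let X = Σ_S X_S over the C(12, 4) = 495 subsets S of size 4, where X_S = 1 if the K_4 on S is monochromatic.
For a fixed S, the K_4 on S has C(4, 2) = 6 edges. P[all 6 edges red] = (1/2)^6, and likewise for blue, so P[monochromatic] = 2·(1/2)^6 = 2^{1 − 6} = 1/32.
By linearity of expectation: E[X] = C(12, 4) · 2^{1 − 6} = 495 · 1/32 = 495/32.
Numerically: E[X] ≈ 15.468750.

E[X] = C(12,4)·2^(1−C(4,2)) = 495/32 ≈ 15.468750.


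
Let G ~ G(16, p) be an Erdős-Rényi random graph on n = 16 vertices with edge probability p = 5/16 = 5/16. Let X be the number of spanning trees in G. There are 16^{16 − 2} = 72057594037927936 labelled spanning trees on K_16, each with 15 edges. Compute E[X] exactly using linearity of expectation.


K_16 has 16^{16 − 2} = 72057594037927936 labelled spanning trees.
For each such spanning tree H, let X_H = 1 if all 15 edges of H are present in G. Then P[X_H = 1] = p^{15} = (5/16)^{15} = 30517578125/1152921504606846976.
By linearity of expectation: E[X] = Σ_H E[X_H] = 72057594037927936 · p^{15} = 72057594037927936 · 30517578125/1152921504606846976 = 30517578125/16.
Numerically: E[X] ≈ 1.91e+09.

E[X] = 72057594037927936 · (5/16)^{15} = 30517578125/16 ≈ 1.91e+09.


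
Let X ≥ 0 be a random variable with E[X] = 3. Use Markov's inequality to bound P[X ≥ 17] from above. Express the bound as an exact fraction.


μ = E[X] = 3, a = 17.
Markov: P[X ≥ 17] ≤ μ/a = (3)/17 = 3/17.
Numerically: ≈ 0.1765.
(Since a = 17 > μ = 3.0000, the bound 3/17 is < 1 and informative.)

P[X ≥ 17] ≤ 3/17 ≈ 0.1765.


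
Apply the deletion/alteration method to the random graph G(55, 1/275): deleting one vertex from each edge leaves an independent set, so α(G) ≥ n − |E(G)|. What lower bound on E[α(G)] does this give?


E[|E(G)|] = C(55, 2)·p = 1485 · (1/275) = 27/5.
E[α(G)] ≥ n − E[|E(G)|] = 55 − 27/5 = 248/5.
Numerically: ≈ 49.60000.
(This is only a lower bound; the true E[α(G)] may be larger.)

E[α(G)] ≥ 248/5 ≈ 49.60000.


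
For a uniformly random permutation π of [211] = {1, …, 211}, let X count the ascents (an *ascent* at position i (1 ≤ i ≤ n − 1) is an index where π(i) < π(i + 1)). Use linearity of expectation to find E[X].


Write X = Σ X_I over i = 1, …, 210, with X_I the indicator of one ascent.
There are 210 indicators.
For each fixed i, the pair (π(i), π(i+1)) is a uniformly random ordered pair of distinct values from {1, …, 211}; by symmetry P[π(i) < π(i+1)] = 1/2.
By linearity: E[X] = 210 · (1/2) = (211 − 1) · (1/2) = 105 ≈ 105.00000.

E[X] = 105 = 105.00000.


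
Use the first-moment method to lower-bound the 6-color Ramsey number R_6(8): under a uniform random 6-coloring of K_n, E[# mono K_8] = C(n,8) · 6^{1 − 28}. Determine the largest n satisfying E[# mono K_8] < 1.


We need C(n, 8) · 6^{1 − 28} < 1, i.e. C(n, 8) < 6^{28 − 1} = 1023490369077469249536.
Check values of n near the boundary:
  n = 1593: C(1593, 8) = 1010555394551193970323; 1010555394551193970323 < 1023490369077469249536? YES
  n = 1594: C(1594, 8) = 1015652773590544255167; 1015652773590544255167 < 1023490369077469249536? YES
  n = 1595: C(1595, 8) = 1020772636343363633895; 1020772636343363633895 < 1023490369077469249536? YES
  n = 1596: C(1596, 8) = 1025915067760710553965; 1025915067760710553965 < 1023490369077469249536? NO
The largest n with C(n, 8) < 1023490369077469249536 is n = 1595 (where E[X] = 113419181815929292655/113721152119718805504 ≈ 0.997345). Hence R_6(8) > 1595, i.e. R_6(8) ≥ 1596.

Largest n = 1595; hence R_6(8) > 1595.


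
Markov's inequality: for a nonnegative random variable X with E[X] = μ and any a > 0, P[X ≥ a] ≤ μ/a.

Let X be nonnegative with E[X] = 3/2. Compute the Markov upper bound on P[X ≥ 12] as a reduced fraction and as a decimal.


μ = E[X] = 3/2, a = 12.
Markov: P[X ≥ 12] ≤ μ/a = (3/2)/12 = 1/8.
Numerically: ≈ 0.125.
(Since a = 12 > μ = 1.500, the bound 1/8 is < 1 and informative.)

P[X ≥ 12] ≤ 1/8 ≈ 0.125.


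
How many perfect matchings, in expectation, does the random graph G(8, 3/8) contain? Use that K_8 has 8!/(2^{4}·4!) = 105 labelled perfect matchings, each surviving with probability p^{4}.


K_8 has 8!/(2^{4}·4!) = 105 labelled perfect matchings.
For each such perfect matching H, let X_H = 1 if all 4 edges of H are present in G. Then P[X_H = 1] = p^{4} = (3/8)^{4} = 81/4096.
By linearity: E[X] = Σ_H E[X_H] = 105 · p^{4} = 105 · 81/4096 = 8505/4096.
Numerically: E[X] ≈ 2.07642.

E[X] = 105 · (3/8)^{4} = 8505/4096 ≈ 2.07642.


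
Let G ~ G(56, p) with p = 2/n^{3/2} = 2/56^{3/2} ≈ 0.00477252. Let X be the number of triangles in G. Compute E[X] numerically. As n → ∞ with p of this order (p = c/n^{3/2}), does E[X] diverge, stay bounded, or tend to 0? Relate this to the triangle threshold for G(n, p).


Number of potential triangles: C(56, 3) = 27720.
Each occurs with probability p³ ≈ (0.00477252)³ ≈ 1.08703585e-07.
By linearity: E[X] = C(56, 3)·p³ ≈ 27720 · 1.08703585e-07 ≈ 0.003013.
Since α = 3/2 > 1, p = c/n^{3/2} = o(1/n) is below the triangle threshold p ~ 1/n. Asymptotically E[X] ~ (c³/6)·n^{3(1−α)} = (2³/6)·n^{-1.5} → 0, so by Markov's inequality G has no triangles w.h.p.

E[X] ≈ 0.003013; in regime p = Θ(1/n^{3/2}) E[X] tends to 0 (below the triangle threshold p ~ 1/n).


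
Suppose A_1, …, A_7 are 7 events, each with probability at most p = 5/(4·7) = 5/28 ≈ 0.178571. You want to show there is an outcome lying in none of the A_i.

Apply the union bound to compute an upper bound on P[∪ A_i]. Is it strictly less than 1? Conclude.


Union bound: P[∪_{i=1}^{7} A_i] ≤ Σ_i P[A_i] ≤ 7·p = 7·(5/28) = 5/4.
Numerically: 5/4 ≈ 1.250000.
Is 5/4 < 1? NO.
Since the bound 5/4 is ≥ 1, the union bound is uninformative here; it does NOT by itself certify existence.

7·p = 5/4 ≈ 1.250000; existence NOT certified by the union bound.


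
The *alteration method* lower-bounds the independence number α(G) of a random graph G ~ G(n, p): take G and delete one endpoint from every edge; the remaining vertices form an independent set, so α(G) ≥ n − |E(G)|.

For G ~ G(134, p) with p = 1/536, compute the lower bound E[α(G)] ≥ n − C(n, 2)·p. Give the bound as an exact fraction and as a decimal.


E[|E(G)|] = C(134, 2)·p = 8911 · (1/536) = 133/8.
E[α(G)] ≥ n − E[|E(G)|] = 134 − 133/8 = 939/8.
Numerically: ≈ 117.3750.
(This is only a lower bound; the true E[α(G)] may be larger.)

E[α(G)] ≥ 939/8 ≈ 117.3750.


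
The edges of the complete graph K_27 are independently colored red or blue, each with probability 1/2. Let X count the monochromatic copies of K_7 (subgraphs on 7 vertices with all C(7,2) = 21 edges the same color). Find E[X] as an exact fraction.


Let X = Σ_S X_S over the C(27, 7) = 888030 subsets S of size 7, where X_S = 1 if the K_7 on S is monochromatic.
For a fixed S, the K_7 on S has C(7, 2) = 21 edges. P[all 21 edges red] = (1/2)^21, and likewise for blue, so P[monochromatic] = 2·(1/2)^21 = 2^{1 − 21} = 1/1048576.
By linearity of expectation: E[X] = C(27, 7) · 2^{1 − 21} = 888030 · 1/1048576 = 444015/524288.
Numerically: E[X] ≈ 0.8469.

E[X] = C(27,7)·2^(1−C(7,2)) = 444015/524288 ≈ 0.8469.


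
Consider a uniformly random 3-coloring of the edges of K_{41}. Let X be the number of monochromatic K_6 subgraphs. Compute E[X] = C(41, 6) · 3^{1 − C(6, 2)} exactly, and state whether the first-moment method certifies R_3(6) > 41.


E[X] = C(41, 6) · 3^{1 − 15} = 4496388 · 3^{−14} = 4496388/4782969.
As a reduced fraction: E[X] = 1498796/1594323 ≈ 0.940.
Is E[X] < 1? YES.
Since E[X] < 1, there exists a 3-coloring of K_{41} with no monochromatic K_6; hence R_3(6) > 41.

E[X] = 1498796/1594323 ≈ 0.940; E[X] < 1, so R_3(6) > 41.


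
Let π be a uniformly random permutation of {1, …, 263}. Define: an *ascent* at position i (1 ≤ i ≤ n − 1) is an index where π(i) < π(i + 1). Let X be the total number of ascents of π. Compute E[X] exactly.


Write X = Σ X_I over i = 1, …, 262, with X_I the indicator of one ascent.
There are 262 indicators.
For each fixed i, the pair (π(i), π(i+1)) is a uniformly random ordered pair of distinct values from {1, …, 263}; by symmetry P[π(i) < π(i+1)] = 1/2.
By linearity: E[X] = 262 · (1/2) = (263 − 1) · (1/2) = 131 ≈ 131.0000.

E[X] = 131 = 131.0000.


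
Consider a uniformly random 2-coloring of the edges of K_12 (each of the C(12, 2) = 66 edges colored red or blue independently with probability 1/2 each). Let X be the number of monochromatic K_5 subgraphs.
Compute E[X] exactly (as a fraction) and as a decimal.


Let X = Σ_S X_S over the C(12, 5) = 792 subsets S of size 5, where X_S = 1 if the K_5 on S is monochromatic.
For a fixed S, the K_5 on S has C(5, 2) = 10 edges. P[all 10 edges red] = (1/2)^10, and likewise for blue, so P[monochromatic] = 2·(1/2)^10 = 2^{1 − 10} = 1/512.
Summing: E[X] = C(12, 5) · 2^{1 − 10} = 792 · 1/512 = 99/64.
Numerically: E[X] ≈ 1.54688.

E[X] = C(12,5)·2^(1−C(5,2)) = 99/64 ≈ 1.54688.


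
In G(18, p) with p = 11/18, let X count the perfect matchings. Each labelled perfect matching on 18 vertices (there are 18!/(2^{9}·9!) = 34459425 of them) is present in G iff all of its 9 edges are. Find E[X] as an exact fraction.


K_18 has 18!/(2^{9}·9!) = 34459425 labelled perfect matchings.
For each such perfect matching H, let X_H = 1 if all 9 edges of H are present in G. Then P[X_H = 1] = p^{9} = (11/18)^{9} = 2357947691/198359290368.
By linearity: E[X] = Σ_H E[X_H] = 34459425 · p^{9} = 34459425 · 2357947691/198359290368 = 1003129896443675/2448880128.
Numerically: E[X] ≈ 409628.

E[X] = 34459425 · (11/18)^{9} = 1003129896443675/2448880128 ≈ 409628.


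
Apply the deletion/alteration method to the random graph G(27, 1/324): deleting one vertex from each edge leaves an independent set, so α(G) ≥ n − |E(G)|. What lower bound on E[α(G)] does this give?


E[|E(G)|] = C(27, 2)·p = 351 · (1/324) = 13/12.
E[α(G)] ≥ n − E[|E(G)|] = 27 − 13/12 = 311/12.
Numerically: ≈ 25.9167.
(This is only a lower bound; the true E[α(G)] may be larger.)

E[α(G)] ≥ 311/12 ≈ 25.9167.


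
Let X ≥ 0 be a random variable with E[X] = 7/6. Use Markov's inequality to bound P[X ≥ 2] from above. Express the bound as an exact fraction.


μ = E[X] = 7/6, a = 2.
Markov: P[X ≥ 2] ≤ μ/a = (7/6)/2 = 7/12.
Numerically: ≈ 0.5833.
(Since a = 2 > μ = 1.1667, the bound 7/12 is < 1 and informative.)

P[X ≥ 2] ≤ 7/12 ≈ 0.5833.


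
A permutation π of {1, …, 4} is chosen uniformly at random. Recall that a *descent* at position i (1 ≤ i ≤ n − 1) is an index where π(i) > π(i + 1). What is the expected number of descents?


Write X = Σ X_I over i = 1, …, 3, with X_I the indicator of one descent.
There are 3 indicators.
For each fixed i, the pair (π(i), π(i+1)) is a uniformly random ordered pair of distinct values from {1, …, 4}; by symmetry P[π(i) > π(i+1)] = 1/2.
By linearity: E[X] = 3 · (1/2) = (4 − 1) · (1/2) = 3/2 ≈ 1.50000.

E[X] = 3/2 = 1.50000.


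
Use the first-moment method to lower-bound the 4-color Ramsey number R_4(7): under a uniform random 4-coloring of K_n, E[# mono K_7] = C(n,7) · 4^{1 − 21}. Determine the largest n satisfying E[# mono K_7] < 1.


We need C(n, 7) · 4^{1 − 21} < 1, i.e. C(n, 7) < 4^{21 − 1} = 1099511627776.
Check values of n near the boundary:
  n = 179: C(179, 7) = 1037437234460; 1037437234460 < 1099511627776? YES
  n = 180: C(180, 7) = 1079414463600; 1079414463600 < 1099511627776? YES
  n = 181: C(181, 7) = 1122839183400; 1122839183400 < 1099511627776? NO
  n = 182: C(182, 7) = 1167752750736; 1167752750736 < 1099511627776? NO
The largest n with C(n, 7) < 1099511627776 is n = 180 (where E[X] = 67463403975/68719476736 ≈ 0.981722). Hence R_4(7) > 180, i.e. R_4(7) ≥ 181.

Largest n = 180; hence R_4(7) > 180.


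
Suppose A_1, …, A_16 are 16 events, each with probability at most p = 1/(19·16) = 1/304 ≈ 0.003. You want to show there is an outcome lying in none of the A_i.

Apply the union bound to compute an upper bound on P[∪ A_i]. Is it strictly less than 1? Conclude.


Union bound: P[∪_{i=1}^{16} A_i] ≤ Σ_i P[A_i] ≤ 16·p = 16·(1/304) = 1/19.
Numerically: 1/19 ≈ 0.053.
Is 1/19 < 1? YES.
Since P[∪ A_i] ≤ 1/19 < 1, the complement has P[∩ A_i^c] ≥ 1 − 1/19 = 18/19 > 0, so some outcome avoids every A_i.

16·p = 1/19 ≈ 0.053; existence CERTIFIED by the union bound.


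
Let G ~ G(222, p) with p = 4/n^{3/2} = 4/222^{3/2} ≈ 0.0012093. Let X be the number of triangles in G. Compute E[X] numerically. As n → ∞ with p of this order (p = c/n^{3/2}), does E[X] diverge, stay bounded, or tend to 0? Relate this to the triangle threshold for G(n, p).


Number of potential triangles: C(222, 3) = 1798940.
Each occurs with probability p³ ≈ (0.0012093)³ ≈ 1.7684451e-09.
By linearity: E[X] = C(222, 3)·p³ ≈ 1798940 · 1.7684451e-09 ≈ 0.00318.
Since α = 3/2 > 1, p = c/n^{3/2} = o(1/n) is below the triangle threshold p ~ 1/n. Asymptotically E[X] ~ (c³/6)·n^{3(1−α)} = (4³/6)·n^{-1.5} → 0, so by Markov's inequality G has no triangles w.h.p.

E[X] ≈ 0.00318; in regime p = Θ(1/n^{3/2}) E[X] tends to 0 (below the triangle threshold p ~ 1/n).


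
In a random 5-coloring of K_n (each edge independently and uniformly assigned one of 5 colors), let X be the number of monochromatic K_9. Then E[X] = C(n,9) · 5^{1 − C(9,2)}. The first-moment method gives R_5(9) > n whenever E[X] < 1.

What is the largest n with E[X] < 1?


We need C(n, 9) · 5^{1 − 36} < 1, i.e. C(n, 9) < 5^{36 − 1} = 2910383045673370361328125.
Check values of n near the boundary:
  n = 2165: C(2165, 9) = 2832220612024886803272630; 2832220612024886803272630 < 2910383045673370361328125? YES
  n = 2166: C(2166, 9) = 2844037944203015677277940; 2844037944203015677277940 < 2910383045673370361328125? YES
  n = 2167: C(2167, 9) = 2855899084841489792706810; 2855899084841489792706810 < 2910383045673370361328125? YES
  n = 2168: C(2168, 9) = 2867804175977929537095120; 2867804175977929537095120 < 2910383045673370361328125? YES
  n = 2169: C(2169, 9) = 2879753360044504243499683; 2879753360044504243499683 < 2910383045673370361328125? YES
  n = 2170: C(2170, 9) = 2891746779868845075610510; 2891746779868845075610510 < 2910383045673370361328125? YES
  n = 2171: C(2171, 9) = 2903784578674959601827205; 2903784578674959601827205 < 2910383045673370361328125? YES
  n = 2172: C(2172, 9) = 2915866900084148060642020; 2915866900084148060642020 < 2910383045673370361328125? NO
The largest n with C(n, 9) < 2910383045673370361328125 is n = 2171 (where E[X] = 580756915734991920365441/582076609134674072265625 ≈ 0.9977). Hence R_5(9) > 2171, i.e. R_5(9) ≥ 2172.

Largest n = 2171; hence R_5(9) > 2171.


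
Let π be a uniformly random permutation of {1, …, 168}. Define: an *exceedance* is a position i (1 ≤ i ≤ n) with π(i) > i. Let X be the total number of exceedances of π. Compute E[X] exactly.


Write X = Σ_{i=1}^{168} X_i, where X_i = 1_{π(i) > i}.
For each fixed i, π(i) is uniform over {1, …, 168} (marginal of a uniform permutation), so P[π(i) > i] = (n − i)/n. Summing: Σ_{i=1}^{168} (n − i)/n = (0 + 1 + … + 167)/168 = 168(168 − 1)/(2·168) = (168 − 1)/2.
Hence E[X] = Σ_{i=1}^{168} (168 − i)/168 = 167/2 ≈ 83.500000.

E[X] = 167/2 = 83.500000.


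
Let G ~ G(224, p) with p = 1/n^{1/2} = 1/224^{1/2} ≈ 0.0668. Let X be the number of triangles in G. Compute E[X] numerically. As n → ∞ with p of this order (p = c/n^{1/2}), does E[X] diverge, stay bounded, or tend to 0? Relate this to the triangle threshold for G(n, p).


Number of potential triangles: C(224, 3) = 1848224.
Each occurs with probability p³ ≈ (0.0668)³ ≈ 2.98283e-04.
By linearity: E[X] = C(224, 3)·p³ ≈ 1848224 · 2.98283e-04 ≈ 551.293.
Since α = 1/2 < 1, p = c/n^{1/2} ≫ 1/n is above the triangle threshold p ~ 1/n. Asymptotically E[X] ~ (c³/6)·n^{3(1−α)} = (1³/6)·n^{1.5} → ∞; triangles are abundant w.h.p.

E[X] ≈ 551.293; in regime p = Θ(1/n^{1/2}) E[X] diverges (above the triangle threshold p ~ 1/n).


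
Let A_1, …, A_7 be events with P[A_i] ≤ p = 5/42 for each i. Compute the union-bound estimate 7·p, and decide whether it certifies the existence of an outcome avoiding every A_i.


Union bound: P[∪_{i=1}^{7} A_i] ≤ Σ_i P[A_i] ≤ 7·p = 7·(5/42) = 5/6.
Numerically: 5/6 ≈ 0.833333.
Is 5/6 < 1? YES.
Since P[∪ A_i] ≤ 5/6 < 1, the complement has P[∩ A_i^c] ≥ 1 − 5/6 = 1/6 > 0, so some outcome avoids every A_i.

7·p = 5/6 ≈ 0.833333; existence CERTIFIED by the union bound.


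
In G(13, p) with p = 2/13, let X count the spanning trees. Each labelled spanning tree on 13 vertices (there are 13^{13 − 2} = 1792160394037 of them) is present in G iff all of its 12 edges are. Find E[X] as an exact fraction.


K_13 has 13^{13 − 2} = 1792160394037 labelled spanning trees.
For each such spanning tree H, let X_H = 1 if all 12 edges of H are present in G. Then P[X_H = 1] = p^{12} = (2/13)^{12} = 4096/23298085122481.
Summing the indicators: E[X] = Σ_H E[X_H] = 1792160394037 · p^{12} = 1792160394037 · 4096/23298085122481 = 4096/13.
Numerically: E[X] ≈ 315.08.

E[X] = 1792160394037 · (2/13)^{12} = 4096/13 ≈ 315.08.


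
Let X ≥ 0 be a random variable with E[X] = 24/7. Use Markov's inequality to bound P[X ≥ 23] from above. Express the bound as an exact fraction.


μ = E[X] = 24/7, a = 23.
Markov: P[X ≥ 23] ≤ μ/a = (24/7)/23 = 24/161.
Numerically: ≈ 0.1491.
(Since a = 23 > μ = 3.4286, the bound 24/161 is < 1 and informative.)

P[X ≥ 23] ≤ 24/161 ≈ 0.1491.


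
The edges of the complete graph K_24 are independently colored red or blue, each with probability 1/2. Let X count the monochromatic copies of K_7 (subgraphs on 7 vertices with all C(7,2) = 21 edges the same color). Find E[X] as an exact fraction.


Let X = Σ_S X_S over the C(24, 7) = 346104 subsets S of size 7, where X_S = 1 if the K_7 on S is monochromatic.
For a fixed S, the K_7 on S has C(7, 2) = 21 edges. P[all 21 edges red] = (1/2)^21, and likewise for blue, so P[monochromatic] = 2·(1/2)^21 = 2^{1 − 21} = 1/1048576.
By linearity: E[X] = C(24, 7) · 2^{1 − 21} = 346104 · 1/1048576 = 43263/131072.
Numerically: E[X] ≈ 0.330070.

E[X] = C(24,7)·2^(1−C(7,2)) = 43263/131072 ≈ 0.330070.


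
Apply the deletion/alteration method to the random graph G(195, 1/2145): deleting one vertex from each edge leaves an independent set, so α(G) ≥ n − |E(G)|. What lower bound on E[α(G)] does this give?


E[|E(G)|] = C(195, 2)·p = 18915 · (1/2145) = 97/11.
E[α(G)] ≥ n − E[|E(G)|] = 195 − 97/11 = 2048/11.
Numerically: ≈ 186.182.
(This is only a lower bound; the true E[α(G)] may be larger.)

E[α(G)] ≥ 2048/11 ≈ 186.182.


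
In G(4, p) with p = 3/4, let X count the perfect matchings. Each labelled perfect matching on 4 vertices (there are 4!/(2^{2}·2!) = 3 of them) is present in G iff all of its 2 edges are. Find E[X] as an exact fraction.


K_4 has 4!/(2^{2}·2!) = 3 labelled perfect matchings.
For each such perfect matching H, let X_H = 1 if all 2 edges of H are present in G. Then P[X_H = 1] = p^{2} = (3/4)^{2} = 9/16.
Summing the indicators: E[X] = Σ_H E[X_H] = 3 · p^{2} = 3 · 9/16 = 27/16.
Numerically: E[X] ≈ 1.6875.

E[X] = 3 · (3/4)^{2} = 27/16 ≈ 1.6875.


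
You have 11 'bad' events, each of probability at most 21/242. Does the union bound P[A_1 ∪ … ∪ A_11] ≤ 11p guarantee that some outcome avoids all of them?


Union bound: P[∪_{i=1}^{11} A_i] ≤ Σ_i P[A_i] ≤ 11·p = 11·(21/242) = 21/22.
Numerically: 21/22 ≈ 0.95455.
Is 21/22 < 1? YES.
Since P[∪ A_i] ≤ 21/22 < 1, the complement has P[∩ A_i^c] ≥ 1 − 21/22 = 1/22 > 0, so some outcome avoids every A_i.

11·p = 21/22 ≈ 0.95455; existence CERTIFIED by the union bound.


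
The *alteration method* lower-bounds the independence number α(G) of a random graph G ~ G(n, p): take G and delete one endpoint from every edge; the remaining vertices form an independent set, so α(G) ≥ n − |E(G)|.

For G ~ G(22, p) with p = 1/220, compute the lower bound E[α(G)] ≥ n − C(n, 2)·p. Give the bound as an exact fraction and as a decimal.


E[|E(G)|] = C(22, 2)·p = 231 · (1/220) = 21/20.
E[α(G)] ≥ n − E[|E(G)|] = 22 − 21/20 = 419/20.
Numerically: ≈ 20.950000.
(This is only a lower bound; the true E[α(G)] may be larger.)

E[α(G)] ≥ 419/20 ≈ 20.950000.


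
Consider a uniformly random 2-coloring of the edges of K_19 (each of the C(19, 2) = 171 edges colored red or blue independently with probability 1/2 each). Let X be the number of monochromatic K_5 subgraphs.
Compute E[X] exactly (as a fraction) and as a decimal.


Let X = Σ_S X_S over the C(19, 5) = 11628 subsets S of size 5, where X_S = 1 if the K_5 on S is monochromatic.
For a fixed S, the K_5 on S has C(5, 2) = 10 edges. P[all 10 edges red] = (1/2)^10, and likewise for blue, so P[monochromatic] = 2·(1/2)^10 = 2^{1 − 10} = 1/512.
By linearity: E[X] = C(19, 5) · 2^{1 − 10} = 11628 · 1/512 = 2907/128.
Numerically: E[X] ≈ 22.711.

E[X] = C(19,5)·2^(1−C(5,2)) = 2907/128 ≈ 22.711.


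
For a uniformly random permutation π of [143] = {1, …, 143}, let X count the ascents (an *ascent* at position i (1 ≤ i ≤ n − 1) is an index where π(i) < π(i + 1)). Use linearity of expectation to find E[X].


Write X = Σ X_I over i = 1, …, 142, with X_I the indicator of one ascent.
There are 142 indicators.
For each fixed i, the pair (π(i), π(i+1)) is a uniformly random ordered pair of distinct values from {1, …, 143}; by symmetry P[π(i) < π(i+1)] = 1/2.
By linearity: E[X] = 142 · (1/2) = (143 − 1) · (1/2) = 71 ≈ 71.000.

E[X] = 71 = 71.000.


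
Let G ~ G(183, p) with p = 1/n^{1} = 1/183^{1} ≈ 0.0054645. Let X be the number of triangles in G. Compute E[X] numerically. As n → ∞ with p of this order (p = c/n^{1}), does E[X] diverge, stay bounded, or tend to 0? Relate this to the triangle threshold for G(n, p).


Number of potential triangles: C(183, 3) = 1004731.
Each occurs with probability p³ ≈ (0.0054645)³ ≈ 1.6317241e-07.
By linearity: E[X] = C(183, 3)·p³ ≈ 1004731 · 1.6317241e-07 ≈ 0.16394.
Here α = 1, so p = 1/n is exactly at the triangle threshold p ~ 1/n. Asymptotically E[X] → c³/6 = 1³/6 = 1/6 ≈ 0.16667, a bounded constant. In this regime the triangle count is asymptotically Poisson(c³/6).

E[X] ≈ 0.16394; in regime p = Θ(1/n^{1}) E[X] stays bounded (at the triangle threshold p ~ 1/n).


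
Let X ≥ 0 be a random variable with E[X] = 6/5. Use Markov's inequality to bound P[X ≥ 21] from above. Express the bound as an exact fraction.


μ = E[X] = 6/5, a = 21.
Markov: P[X ≥ 21] ≤ μ/a = (6/5)/21 = 2/35.
Numerically: ≈ 0.05714.
(Since a = 21 > μ = 1.20000, the bound 2/35 is < 1 and informative.)

P[X ≥ 21] ≤ 2/35 ≈ 0.05714.


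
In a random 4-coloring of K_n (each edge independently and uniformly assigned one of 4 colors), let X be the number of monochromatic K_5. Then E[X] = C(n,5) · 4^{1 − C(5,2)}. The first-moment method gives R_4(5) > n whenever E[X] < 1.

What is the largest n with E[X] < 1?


We need C(n, 5) · 4^{1 − 10} < 1, i.e. C(n, 5) < 4^{10 − 1} = 262144.
Check values of n near the boundary:
  n = 29: C(29, 5) = 118755; 118755 < 262144? YES
  n = 30: C(30, 5) = 142506; 142506 < 262144? YES
  n = 31: C(31, 5) = 169911; 169911 < 262144? YES
  n = 32: C(32, 5) = 201376; 201376 < 262144? YES
  n = 33: C(33, 5) = 237336; 237336 < 262144? YES
  n = 34: C(34, 5) = 278256; 278256 < 262144? NO
  n = 35: C(35, 5) = 324632; 324632 < 262144? NO
The largest n with C(n, 5) < 262144 is n = 33 (where E[X] = 29667/32768 ≈ 0.9054). Hence R_4(5) > 33, i.e. R_4(5) ≥ 34.

Largest n = 33; hence R_4(5) > 33.


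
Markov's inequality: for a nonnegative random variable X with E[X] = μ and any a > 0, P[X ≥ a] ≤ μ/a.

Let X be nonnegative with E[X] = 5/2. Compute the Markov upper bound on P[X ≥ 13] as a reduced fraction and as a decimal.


μ = E[X] = 5/2, a = 13.
Markov: P[X ≥ 13] ≤ μ/a = (5/2)/13 = 5/26.
Numerically: ≈ 0.192.
(Since a = 13 > μ = 2.500, the bound 5/26 is < 1 and informative.)

P[X ≥ 13] ≤ 5/26 ≈ 0.192.


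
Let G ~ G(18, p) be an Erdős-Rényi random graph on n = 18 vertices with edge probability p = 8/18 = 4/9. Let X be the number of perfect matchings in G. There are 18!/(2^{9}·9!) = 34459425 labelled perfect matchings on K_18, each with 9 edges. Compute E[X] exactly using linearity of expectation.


K_18 has 18!/(2^{9}·9!) = 34459425 labelled perfect matchings.
For each such perfect matching H, let X_H = 1 if all 9 edges of H are present in G. Then P[X_H = 1] = p^{9} = (4/9)^{9} = 262144/387420489.
Summing the indicators: E[X] = Σ_H E[X_H] = 34459425 · p^{9} = 34459425 · 262144/387420489 = 111522611200/4782969.
Numerically: E[X] ≈ 2.33e+04.

E[X] = 34459425 · (4/9)^{9} = 111522611200/4782969 ≈ 2.33e+04.


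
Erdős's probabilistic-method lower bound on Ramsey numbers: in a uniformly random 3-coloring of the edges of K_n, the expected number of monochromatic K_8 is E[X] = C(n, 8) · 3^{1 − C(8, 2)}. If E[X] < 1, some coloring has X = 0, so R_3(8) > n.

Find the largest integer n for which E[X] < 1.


We need C(n, 8) · 3^{1 − 28} < 1, i.e. C(n, 8) < 3^{28 − 1} = 7625597484987.
Check values of n near the boundary:
  n = 152: C(152, 8) = 5859727868575; 5859727868575 < 7625597484987? YES
  n = 153: C(153, 8) = 6183023199255; 6183023199255 < 7625597484987? YES
  n = 154: C(154, 8) = 6521818990995; 6521818990995 < 7625597484987? YES
  n = 155: C(155, 8) = 6876747915675; 6876747915675 < 7625597484987? YES
  n = 156: C(156, 8) = 7248464019225; 7248464019225 < 7625597484987? YES
  n = 157: C(157, 8) = 7637643295425; 7637643295425 < 7625597484987? NO
The largest n with C(n, 8) < 7625597484987 is n = 156 (where E[X] = 805384891025/847288609443 ≈ 0.951). Hence R_3(8) > 156, i.e. R_3(8) ≥ 157.

Largest n = 156; hence R_3(8) > 156.


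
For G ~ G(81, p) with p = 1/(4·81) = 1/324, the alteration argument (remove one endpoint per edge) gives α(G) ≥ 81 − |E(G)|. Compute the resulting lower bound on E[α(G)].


E[|E(G)|] = C(81, 2)·p = 3240 · (1/324) = 10.
E[α(G)] ≥ n − E[|E(G)|] = 81 − 10 = 71.
Numerically: ≈ 71.000.
(This is only a lower bound; the true E[α(G)] may be larger.)

E[α(G)] ≥ 71 ≈ 71.000.


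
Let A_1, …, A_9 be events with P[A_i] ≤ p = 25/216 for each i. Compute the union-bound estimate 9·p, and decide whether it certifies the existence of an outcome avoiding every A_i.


Union bound: P[∪_{i=1}^{9} A_i] ≤ Σ_i P[A_i] ≤ 9·p = 9·(25/216) = 25/24.
Numerically: 25/24 ≈ 1.04167.
Is 25/24 < 1? NO.
Since the bound 25/24 is ≥ 1, the union bound is uninformative here; it does NOT by itself certify existence.

9·p = 25/24 ≈ 1.04167; existence NOT certified by the union bound.


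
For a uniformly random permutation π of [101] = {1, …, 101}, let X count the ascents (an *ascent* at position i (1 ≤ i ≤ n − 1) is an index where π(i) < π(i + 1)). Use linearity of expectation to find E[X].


Write X = Σ X_I over i = 1, …, 100, with X_I the indicator of one ascent.
There are 100 indicators.
For each fixed i, the pair (π(i), π(i+1)) is a uniformly random ordered pair of distinct values from {1, …, 101}; by symmetry P[π(i) < π(i+1)] = 1/2.
By linearity: E[X] = 100 · (1/2) = (101 − 1) · (1/2) = 50 ≈ 50.0000.

E[X] = 50 = 50.0000.


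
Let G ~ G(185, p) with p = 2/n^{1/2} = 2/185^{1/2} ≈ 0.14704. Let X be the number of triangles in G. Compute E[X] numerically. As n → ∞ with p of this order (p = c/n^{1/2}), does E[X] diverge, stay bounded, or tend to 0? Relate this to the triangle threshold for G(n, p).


Number of potential triangles: C(185, 3) = 1038220.
Each occurs with probability p³ ≈ (0.14704)³ ≈ 3.1793065e-03.
By linearity: E[X] = C(185, 3)·p³ ≈ 1038220 · 3.1793065e-03 ≈ 3300.81957.
Since α = 1/2 < 1, p = c/n^{1/2} ≫ 1/n is above the triangle threshold p ~ 1/n. Asymptotically E[X] ~ (c³/6)·n^{3(1−α)} = (2³/6)·n^{1.5} → ∞; triangles are abundant w.h.p.

E[X] ≈ 3300.81957; in regime p = Θ(1/n^{1/2}) E[X] diverges (above the triangle threshold p ~ 1/n).


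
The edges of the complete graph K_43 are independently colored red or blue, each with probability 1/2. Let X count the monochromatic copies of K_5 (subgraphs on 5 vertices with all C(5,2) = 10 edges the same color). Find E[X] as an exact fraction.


Let X = Σ_S X_S over the C(43, 5) = 962598 subsets S of size 5, where X_S = 1 if the K_5 on S is monochromatic.
For a fixed S, the K_5 on S has C(5, 2) = 10 edges. P[all 10 edges red] = (1/2)^10, and likewise for blue, so P[monochromatic] = 2·(1/2)^10 = 2^{1 − 10} = 1/512.
By linearity of expectation: E[X] = C(43, 5) · 2^{1 − 10} = 962598 · 1/512 = 481299/256.
Numerically: E[X] ≈ 1880.074219.

E[X] = C(43,5)·2^(1−C(5,2)) = 481299/256 ≈ 1880.074219.


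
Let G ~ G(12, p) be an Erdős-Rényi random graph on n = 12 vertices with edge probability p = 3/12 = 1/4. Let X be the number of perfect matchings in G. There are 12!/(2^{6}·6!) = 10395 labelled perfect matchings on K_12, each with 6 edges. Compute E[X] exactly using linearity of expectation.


K_12 has 12!/(2^{6}·6!) = 10395 labelled perfect matchings.
For each such perfect matching H, let X_H = 1 if all 6 edges of H are present in G. Then P[X_H = 1] = p^{6} = (1/4)^{6} = 1/4096.
Summing the indicators: E[X] = Σ_H E[X_H] = 10395 · p^{6} = 10395 · 1/4096 = 10395/4096.
Numerically: E[X] ≈ 2.5378.

E[X] = 10395 · (1/4)^{6} = 10395/4096 ≈ 2.5378.


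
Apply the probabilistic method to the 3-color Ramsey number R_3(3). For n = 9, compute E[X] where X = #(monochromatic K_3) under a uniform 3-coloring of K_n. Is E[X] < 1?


E[X] = C(9, 3) · 3^{1 − 3} = 84 · 3^{−2} = 84/9.
As a reduced fraction: E[X] = 28/3 ≈ 9.333333.
Is E[X] < 1? NO.
Since E[X] ≥ 1, the first-moment bound is inconclusive at n = 9; it does NOT by itself certify R_3(3) > 9.

E[X] = 28/3 ≈ 9.333333; E[X] ≥ 1; first-moment method inconclusive here.


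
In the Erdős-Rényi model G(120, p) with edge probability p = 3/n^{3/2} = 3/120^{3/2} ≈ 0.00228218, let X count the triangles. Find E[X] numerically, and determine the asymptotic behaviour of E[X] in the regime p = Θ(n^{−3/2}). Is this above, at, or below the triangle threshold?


Number of potential triangles: C(120, 3) = 280840.
Each occurs with probability p³ ≈ (0.00228218)³ ≈ 1.18863402e-08.
By linearity: E[X] = C(120, 3)·p³ ≈ 280840 · 1.18863402e-08 ≈ 0.003338.
Since α = 3/2 > 1, p = c/n^{3/2} = o(1/n) is below the triangle threshold p ~ 1/n. Asymptotically E[X] ~ (c³/6)·n^{3(1−α)} = (3³/6)·n^{-1.5} → 0, so by Markov's inequality G has no triangles w.h.p.

E[X] ≈ 0.003338; in regime p = Θ(1/n^{3/2}) E[X] tends to 0 (below the triangle threshold p ~ 1/n).


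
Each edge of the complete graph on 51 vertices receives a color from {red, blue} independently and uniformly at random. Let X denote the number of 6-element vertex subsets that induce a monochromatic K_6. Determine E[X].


Let X = Σ_S X_S over the C(51, 6) = 18009460 subsets S of size 6, where X_S = 1 if the K_6 on S is monochromatic.
For a fixed S, the K_6 on S has C(6, 2) = 15 edges. P[all 15 edges red] = (1/2)^15, and likewise for blue, so P[monochromatic] = 2·(1/2)^15 = 2^{1 − 15} = 1/16384.
By linearity: E[X] = C(51, 6) · 2^{1 − 15} = 18009460 · 1/16384 = 4502365/4096.
Numerically: E[X] ≈ 1099.210205.

E[X] = C(51,6)·2^(1−C(6,2)) = 4502365/4096 ≈ 1099.210205.


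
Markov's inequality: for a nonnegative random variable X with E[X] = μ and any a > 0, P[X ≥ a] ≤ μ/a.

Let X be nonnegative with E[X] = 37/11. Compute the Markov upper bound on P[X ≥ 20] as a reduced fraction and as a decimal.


μ = E[X] = 37/11, a = 20.
Markov: P[X ≥ 20] ≤ μ/a = (37/11)/20 = 37/220.
Numerically: ≈ 0.1682.
(Since a = 20 > μ = 3.3636, the bound 37/220 is < 1 and informative.)

P[X ≥ 20] ≤ 37/220 ≈ 0.1682.


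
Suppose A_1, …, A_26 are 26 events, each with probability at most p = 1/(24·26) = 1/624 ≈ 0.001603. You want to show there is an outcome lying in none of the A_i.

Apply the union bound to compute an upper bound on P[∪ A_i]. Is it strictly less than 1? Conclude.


Union bound: P[∪_{i=1}^{26} A_i] ≤ Σ_i P[A_i] ≤ 26·p = 26·(1/624) = 1/24.
Numerically: 1/24 ≈ 0.041667.
Is 1/24 < 1? YES.
Since P[∪ A_i] ≤ 1/24 < 1, the complement has P[∩ A_i^c] ≥ 1 − 1/24 = 23/24 > 0, so some outcome avoids every A_i.

26·p = 1/24 ≈ 0.041667; existence CERTIFIED by the union bound.


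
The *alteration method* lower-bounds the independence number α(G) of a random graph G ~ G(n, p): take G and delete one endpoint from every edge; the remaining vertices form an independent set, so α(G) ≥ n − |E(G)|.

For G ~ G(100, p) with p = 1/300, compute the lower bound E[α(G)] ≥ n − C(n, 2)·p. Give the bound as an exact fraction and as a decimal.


E[|E(G)|] = C(100, 2)·p = 4950 · (1/300) = 33/2.
E[α(G)] ≥ n − E[|E(G)|] = 100 − 33/2 = 167/2.
Numerically: ≈ 83.500.
(This is only a lower bound; the true E[α(G)] may be larger.)

E[α(G)] ≥ 167/2 ≈ 83.500.
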